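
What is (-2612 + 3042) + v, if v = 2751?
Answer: 3181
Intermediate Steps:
(-2612 + 3042) + v = (-2612 + 3042) + 2751 = 430 + 2751 = 3181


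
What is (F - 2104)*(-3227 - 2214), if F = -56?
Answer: 11752560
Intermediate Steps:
(F - 2104)*(-3227 - 2214) = (-56 - 2104)*(-3227 - 2214) = -2160*(-5441) = 11752560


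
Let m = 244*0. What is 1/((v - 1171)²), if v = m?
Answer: 1/1371241 ≈ 7.2927e-7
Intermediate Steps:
m = 0
v = 0
1/((v - 1171)²) = 1/((0 - 1171)²) = 1/((-1171)²) = 1/1371241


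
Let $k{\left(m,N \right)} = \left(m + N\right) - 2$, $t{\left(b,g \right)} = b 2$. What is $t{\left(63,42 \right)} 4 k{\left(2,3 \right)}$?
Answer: $1512$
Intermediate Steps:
$t{\left(b,g \right)} = 2 b$
$k{\left(m,N \right)} = -2 + N + m$ ($k{\left(m,N \right)} = \left(N + m\right) - 2 = -2 + N + m$)
$t{\left(63,42 \right)} 4 k{\left(2,3 \right)} = 2 \cdot 63 \cdot 4 \left(-2 + 3 + 2\right) = 126 \cdot 4 \cdot 3 = 126 \cdot 12 = 1512$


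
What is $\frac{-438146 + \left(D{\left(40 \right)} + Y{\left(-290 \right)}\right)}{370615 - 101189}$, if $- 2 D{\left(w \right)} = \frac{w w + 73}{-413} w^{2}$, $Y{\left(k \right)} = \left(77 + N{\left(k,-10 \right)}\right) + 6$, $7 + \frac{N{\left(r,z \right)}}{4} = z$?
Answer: $- \frac{25658529}{15896134} \approx -1.6141$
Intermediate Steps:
$N{\left(r,z \right)} = -28 + 4 z$
$Y{\left(k \right)} = 15$ ($Y{\left(k \right)} = \left(77 + \left(-28 + 4 \left(-10\right)\right)\right) + 6 = \left(77 - 68\right) + 6 = 9 + 6 = 15$)
$D{\left(w \right)} = - \frac{w^{2} \left(- \frac{73}{413} - \frac{w^{2}}{413}\right)}{2}$ ($D{\left(w \right)} = - \frac{\frac{w w + 73}{-413} w^{2}}{2} = - \frac{\left(w^{2} + 73\right) \left(- \frac{1}{413}\right) w^{2}}{2} = - \frac{\left(73 + w^{2}\right) \left(- \frac{1}{413}\right) w^{2}}{2} = - \frac{\left(- \frac{73}{413} - \frac{w^{2}}{413}\right) w^{2}}{2} = - \frac{w^{2} \left(- \frac{73}{413} - \frac{w^{2}}{413}\right)}{2}$)
$\frac{-438146 + \left(D{\left(40 \right)} + Y{\left(-290 \right)}\right)}{370615 - 101189} = \frac{-438146 + \left(\frac{40^{2} \left(73 + 40^{2}\right)}{826} + 15\right)}{370615 - 101189} = \frac{-438146 + \left(\frac{1}{826} \cdot 1600 \left(73 + 1600\right) + 15\right)}{269426} = \left(-438146 + \left(\frac{1}{826} \cdot 1600 \cdot 1673 + 15\right)\right) \frac{1}{269426} = \left(-438146 + \left(\frac{191200}{59} + 15\right)\right) \frac{1}{269426} = \left(-438146 + \frac{192085}{59}\right) \frac{1}{269426} = \left(- \frac{25658529}{59}\right) \frac{1}{269426} = - \frac{25658529}{15896134}$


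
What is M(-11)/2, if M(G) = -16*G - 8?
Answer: 84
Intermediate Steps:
M(G) = -8 - 16*G
M(-11)/2 = (-8 - 16*(-11))/2 = (-8 + 176)*(½) = 168*(½) = 84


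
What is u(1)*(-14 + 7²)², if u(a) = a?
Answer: 1225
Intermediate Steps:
u(1)*(-14 + 7²)² = 1*(-14 + 7²)² = 1*(-14 + 49)² = 1*35² = 1*1225 = 1225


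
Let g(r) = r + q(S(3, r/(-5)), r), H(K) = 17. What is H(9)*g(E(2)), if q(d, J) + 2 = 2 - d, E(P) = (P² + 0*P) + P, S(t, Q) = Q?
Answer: 612/5 ≈ 122.40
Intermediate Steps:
E(P) = P + P² (E(P) = (P² + 0) + P = P² + P = P + P²)
q(d, J) = -d (q(d, J) = -2 + (2 - d) = -d)
g(r) = 6*r/5 (g(r) = r - r/(-5) = r - r*(-1)/5 = r - (-1)*r/5 = r + r/5 = 6*r/5)
H(9)*g(E(2)) = 17*(6*(2*(1 + 2))/5) = 17*(6*(2*3)/5) = 17*((6/5)*6) = 17*(36/5) = 612/5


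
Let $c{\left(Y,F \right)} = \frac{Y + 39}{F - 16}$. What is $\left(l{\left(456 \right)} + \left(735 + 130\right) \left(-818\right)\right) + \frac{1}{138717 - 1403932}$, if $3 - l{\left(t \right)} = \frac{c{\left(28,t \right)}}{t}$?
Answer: $- \frac{35923564014077849}{50770547520} \approx -7.0757 \cdot 10^{5}$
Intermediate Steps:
$c{\left(Y,F \right)} = \frac{39 + Y}{-16 + F}$
$l{\left(t \right)} = 3 - \frac{67}{t \left(-16 + t\right)}$ ($l{\left(t \right)} = 3 - \frac{\frac{1}{-16 + t} \left(39 + 28\right)}{t} = 3 - \frac{\frac{1}{-16 + t} 67}{t} = 3 - \frac{67 \frac{1}{-16 + t}}{t} = 3 - \frac{67}{t \left(-16 + t\right)}$)
$\left(l{\left(456 \right)} + \left(735 + 130\right) \left(-818\right)\right) + \frac{1}{138717 - 1403932} = \left(\frac{-67 + 3 \cdot 456 \left(-16 + 456\right)}{456 \left(-16 + 456\right)} + \left(735 + 130\right) \left(-818\right)\right) + \frac{1}{138717 - 1403932} = \left(\frac{-67 + 3 \cdot 456 \cdot 440}{456 \cdot 440} + 865 \left(-818\right)\right) + \frac{1}{-1265215} = \left(\frac{1}{456} \cdot \frac{1}{440} \left(-67 + 601920\right) - 707570\right) - \frac{1}{1265215} = \left(\frac{1}{456} \cdot \frac{1}{440} \cdot 601853 - 707570\right) - \frac{1}{1265215} = \left(\frac{601853}{200640} - 707570\right) - \frac{1}{1265215} = - \frac{141966242947}{200640} - \frac{1}{1265215} = - \frac{35923564014077849}{50770547520}$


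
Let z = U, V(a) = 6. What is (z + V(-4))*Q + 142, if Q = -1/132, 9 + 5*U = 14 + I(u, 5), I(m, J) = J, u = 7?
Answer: 4684/33 ≈ 141.94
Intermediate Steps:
U = 2 (U = -9/5 + (14 + 5)/5 = -9/5 + (⅕)*19 = -9/5 + 19/5 = 2)
z = 2
Q = -1/132 (Q = -1*1/132 = -1/132 ≈ -0.0075758)
(z + V(-4))*Q + 142 = (2 + 6)*(-1/132) + 142 = 8*(-1/132) + 142 = -2/33 + 142 = 4684/33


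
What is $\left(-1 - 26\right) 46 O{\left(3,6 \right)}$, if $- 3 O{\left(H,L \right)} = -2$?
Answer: $-828$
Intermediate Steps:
$O{\left(H,L \right)} = \frac{2}{3}$ ($O{\left(H,L \right)} = \left(- \frac{1}{3}\right) \left(-2\right) = \frac{2}{3}$)
$\left(-1 - 26\right) 46 O{\left(3,6 \right)} = \left(-1 - 26\right) 46 \cdot \frac{2}{3} = \left(-27\right) 46 \cdot \frac{2}{3} = \left(-1242\right) \frac{2}{3} = -828$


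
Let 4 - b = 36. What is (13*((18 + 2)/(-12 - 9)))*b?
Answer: 8320/21 ≈ 396.19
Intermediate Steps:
b = -32 (b = 4 - 1*36 = 4 - 36 = -32)
(13*((18 + 2)/(-12 - 9)))*b = (13*((18 + 2)/(-12 - 9)))*(-32) = (13*(20/(-21)))*(-32) = (13*(20*(-1/21)))*(-32) = (13*(-20/21))*(-32) = -260/21*(-32) = 8320/21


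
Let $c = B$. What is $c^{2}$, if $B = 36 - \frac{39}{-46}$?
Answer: $\frac{2873025}{2116} \approx 1357.8$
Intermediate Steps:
$B = \frac{1695}{46}$ ($B = 36 - - \frac{39}{46} = 36 + \frac{39}{46} = \frac{1695}{46} \approx 36.848$)
$c = \frac{1695}{46} \approx 36.848$
$c^{2} = \left(\frac{1695}{46}\right)^{2} = \frac{2873025}{2116}$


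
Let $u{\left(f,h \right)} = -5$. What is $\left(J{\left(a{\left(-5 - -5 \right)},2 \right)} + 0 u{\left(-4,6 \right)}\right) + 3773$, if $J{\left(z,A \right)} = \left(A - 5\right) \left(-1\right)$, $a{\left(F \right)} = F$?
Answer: $3776$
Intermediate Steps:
$J{\left(z,A \right)} = 5 - A$ ($J{\left(z,A \right)} = \left(-5 + A\right) \left(-1\right) = 5 - A$)
$\left(J{\left(a{\left(-5 - -5 \right)},2 \right)} + 0 u{\left(-4,6 \right)}\right) + 3773 = \left(\left(5 - 2\right) + 0 \left(-5\right)\right) + 3773 = \left(\left(5 - 2\right) + 0\right) + 3773 = \left(3 + 0\right) + 3773 = 3 + 3773 = 3776$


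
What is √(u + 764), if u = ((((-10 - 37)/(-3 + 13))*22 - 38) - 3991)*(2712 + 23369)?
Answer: I*√2694409010/5 ≈ 10382.0*I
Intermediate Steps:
u = -538885622/5 (u = ((-47/10*22 - 38) - 3991)*26081 = ((-517/5 - 38) - 3991)*26081 = (-707/5 - 3991)*26081 = -20662/5*26081 = -538885622/5 ≈ -1.0778e+8)
√(u + 764) = √(-538885622/5 + 764) = √(-538881802/5) = I*√2694409010/5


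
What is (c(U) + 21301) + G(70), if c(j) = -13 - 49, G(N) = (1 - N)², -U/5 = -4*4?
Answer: 26000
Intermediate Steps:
U = 80 (U = -(-20)*4 = -5*(-16) = 80)
c(j) = -62
(c(U) + 21301) + G(70) = (-62 + 21301) + (-1 + 70)² = 21239 + 69² = 21239 + 4761 = 26000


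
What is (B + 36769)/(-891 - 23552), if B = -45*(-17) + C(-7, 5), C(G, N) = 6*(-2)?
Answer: -37522/24443 ≈ -1.5351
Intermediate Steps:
C(G, N) = -12
B = 753 (B = -45*(-17) - 12 = 765 - 12 = 753)
(B + 36769)/(-891 - 23552) = (753 + 36769)/(-891 - 23552) = 37522/(-24443) = 37522*(-1/24443) = -37522/24443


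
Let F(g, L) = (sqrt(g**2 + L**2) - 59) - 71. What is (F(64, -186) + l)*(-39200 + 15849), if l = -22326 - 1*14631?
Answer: 866018537 - 46702*sqrt(9673) ≈ 8.6143e+8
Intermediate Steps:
F(g, L) = -130 + sqrt(L**2 + g**2) (F(g, L) = (sqrt(L**2 + g**2) - 59) - 71 = (-59 + sqrt(L**2 + g**2)) - 71 = -130 + sqrt(L**2 + g**2))
l = -36957 (l = -22326 - 14631 = -36957)
(F(64, -186) + l)*(-39200 + 15849) = ((-130 + sqrt((-186)**2 + 64**2)) - 36957)*(-39200 + 15849) = ((-130 + sqrt(34596 + 4096)) - 36957)*(-23351) = ((-130 + sqrt(38692)) - 36957)*(-23351) = ((-130 + 2*sqrt(9673)) - 36957)*(-23351) = (-37087 + 2*sqrt(9673))*(-23351) = 866018537 - 46702*sqrt(9673)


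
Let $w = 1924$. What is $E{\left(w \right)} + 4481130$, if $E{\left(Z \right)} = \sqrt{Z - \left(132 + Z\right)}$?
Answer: $4481130 + 2 i \sqrt{33} \approx 4.4811 \cdot 10^{6} + 11.489 i$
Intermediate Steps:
$E{\left(Z \right)} = 2 i \sqrt{33}$ ($E{\left(Z \right)} = \sqrt{-132} = 2 i \sqrt{33}$)
$E{\left(w \right)} + 4481130 = 2 i \sqrt{33} + 4481130 = 4481130 + 2 i \sqrt{33}$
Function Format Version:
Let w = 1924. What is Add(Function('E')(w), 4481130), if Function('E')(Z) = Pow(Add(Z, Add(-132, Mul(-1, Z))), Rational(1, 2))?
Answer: Add(4481130, Mul(2, I, Pow(33, Rational(1, 2)))) ≈ Add(4.4811e+6, Mul(11.489, I))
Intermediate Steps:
Function('E')(Z) = Mul(2, I, Pow(33, Rational(1, 2))) (Function('E')(Z) = Pow(-132, Rational(1, 2)) = Mul(2, I, Pow(33, Rational(1, 2))))
Add(Function('E')(w), 4481130) = Add(Mul(2, I, Pow(33, Rational(1, 2))), 4481130) = Add(4481130, Mul(2, I, Pow(33, Rational(1, 2))))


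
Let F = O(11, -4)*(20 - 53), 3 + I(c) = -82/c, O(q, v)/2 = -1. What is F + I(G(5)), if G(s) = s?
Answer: 233/5 ≈ 46.600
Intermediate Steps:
O(q, v) = -2 (O(q, v) = 2*(-1) = -2)
I(c) = -3 - 82/c
F = 66 (F = -2*(20 - 53) = -2*(-33) = 66)
F + I(G(5)) = 66 + (-3 - 82/5) = 66 - 97/5 = 233/5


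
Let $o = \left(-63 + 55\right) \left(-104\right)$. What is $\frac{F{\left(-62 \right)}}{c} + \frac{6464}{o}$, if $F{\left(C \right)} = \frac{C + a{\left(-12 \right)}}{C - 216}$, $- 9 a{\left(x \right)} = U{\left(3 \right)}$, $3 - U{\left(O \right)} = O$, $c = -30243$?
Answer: $\frac{424581074}{54649101} \approx 7.7692$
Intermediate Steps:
$o = 832$ ($o = \left(-8\right) \left(-104\right) = 832$)
$U{\left(O \right)} = 3 - O$
$a{\left(x \right)} = 0$ ($a{\left(x \right)} = - \frac{3 - 3}{9} = \left(- \frac{1}{9}\right) 0 = 0$)
$F{\left(C \right)} = \frac{C}{-216 + C}$ ($F{\left(C \right)} = \frac{C + 0}{C - 216} = \frac{C}{-216 + C}$)
$\frac{F{\left(-62 \right)}}{c} + \frac{6464}{o} = \frac{\left(-62\right) \frac{1}{-216 - 62}}{-30243} + \frac{6464}{832} = - \frac{62}{-278} \left(- \frac{1}{30243}\right) + 6464 \cdot \frac{1}{832} = \left(-62\right) \left(- \frac{1}{278}\right) \left(- \frac{1}{30243}\right) + \frac{101}{13} = \frac{31}{139} \left(- \frac{1}{30243}\right) + \frac{101}{13} = - \frac{31}{4203777} + \frac{101}{13} = \frac{424581074}{54649101}$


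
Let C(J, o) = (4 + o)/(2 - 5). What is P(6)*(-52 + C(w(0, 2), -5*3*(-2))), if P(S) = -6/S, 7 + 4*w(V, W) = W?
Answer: 190/3 ≈ 63.333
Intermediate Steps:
w(V, W) = -7/4 + W/4
C(J, o) = -4/3 - o/3 (C(J, o) = (4 + o)/(-3) = (4 + o)*(-⅓) = -4/3 - o/3)
P(6)*(-52 + C(w(0, 2), -5*3*(-2))) = (-6/6)*(-52 + (-4/3 - (-5*3)*(-2)/3)) = (-6*⅙)*(-52 + (-4/3 - (-5)*(-2))) = -(-52 + (-4/3 - ⅓*30)) = -(-52 + (-4/3 - 10)) = -(-52 - 34/3) = -1*(-190/3) = 190/3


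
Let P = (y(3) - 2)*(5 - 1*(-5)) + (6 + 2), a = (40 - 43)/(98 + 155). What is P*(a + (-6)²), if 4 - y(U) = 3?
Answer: -18210/253 ≈ -71.976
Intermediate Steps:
y(U) = 1 (y(U) = 4 - 1*3 = 4 - 3 = 1)
a = -3/253 ≈ -0.011858
P = -2 (P = (1 - 2)*(5 - 1*(-5)) + (6 + 2) = -(5 + 5) + 8 = -1*10 + 8 = -10 + 8 = -2)
P*(a + (-6)²) = -2*(-3/253 + (-6)²) = -2*(-3/253 + 36) = -2*9105/253 = -18210/253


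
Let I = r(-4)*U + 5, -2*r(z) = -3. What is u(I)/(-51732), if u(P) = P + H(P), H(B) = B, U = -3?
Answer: -1/51732 ≈ -1.9330e-5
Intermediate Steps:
r(z) = 3/2 (r(z) = -½*(-3) = 3/2)
I = ½ (I = (3/2)*(-3) + 5 = -9/2 + 5 = ½ ≈ 0.50000)
u(P) = 2*P (u(P) = P + P = 2*P)
u(I)/(-51732) = (2*(½))/(-51732) = 1*(-1/51732) = -1/51732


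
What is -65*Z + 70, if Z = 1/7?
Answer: 425/7 ≈ 60.714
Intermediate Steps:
Z = ⅐ ≈ 0.14286
-65*Z + 70 = -65*⅐ + 70 = -65/7 + 70 = 425/7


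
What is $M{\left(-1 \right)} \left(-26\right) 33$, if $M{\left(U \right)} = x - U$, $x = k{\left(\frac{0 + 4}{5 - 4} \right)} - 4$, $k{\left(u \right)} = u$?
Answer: $-858$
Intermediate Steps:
$x = 0$ ($x = \frac{0 + 4}{5 - 4} - 4 = \frac{4}{1} - 4 = 4 \cdot 1 - 4 = 4 - 4 = 0$)
$M{\left(U \right)} = - U$ ($M{\left(U \right)} = 0 - U = - U$)
$M{\left(-1 \right)} \left(-26\right) 33 = \left(-1\right) \left(-1\right) \left(-26\right) 33 = 1 \left(-26\right) 33 = \left(-26\right) 33 = -858$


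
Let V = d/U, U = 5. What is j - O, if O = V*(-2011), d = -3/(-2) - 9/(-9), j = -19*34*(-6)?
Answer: 9763/2 ≈ 4881.5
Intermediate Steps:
j = 3876 (j = -646*(-6) = 3876)
d = 5/2 (d = -3*(-1/2) - 9*(-1/9) = 3/2 + 1 = 5/2 ≈ 2.5000)
V = 1/2 (V = (5/2)/5 = (5/2)*(1/5) = 1/2 ≈ 0.50000)
O = -2011/2 (O = (1/2)*(-2011) = -2011/2 ≈ -1005.5)
j - O = 3876 - 1*(-2011/2) = 3876 + 2011/2 = 9763/2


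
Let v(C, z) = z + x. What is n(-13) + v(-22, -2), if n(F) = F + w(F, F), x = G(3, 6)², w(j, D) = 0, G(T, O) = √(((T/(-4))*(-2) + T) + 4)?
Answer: -13/2 ≈ -6.5000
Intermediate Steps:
G(T, O) = √(4 + 3*T/2) (G(T, O) = √(((T*(-¼))*(-2) + T) + 4) = √((-T/4*(-2) + T) + 4) = √((T/2 + T) + 4) = √(3*T/2 + 4) = √(4 + 3*T/2))
x = 17/2 (x = (√(16 + 6*3)/2)² = (√(16 + 18)/2)² = (√34/2)² = 17/2 ≈ 8.5000)
v(C, z) = 17/2 + z (v(C, z) = z + 17/2 = 17/2 + z)
n(F) = F (n(F) = F + 0 = F)
n(-13) + v(-22, -2) = -13 + (17/2 - 2) = -13 + 13/2 = -13/2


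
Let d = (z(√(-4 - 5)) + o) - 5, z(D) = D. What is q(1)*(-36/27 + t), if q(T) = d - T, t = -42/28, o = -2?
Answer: 68/3 - 17*I/2 ≈ 22.667 - 8.5*I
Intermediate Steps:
d = -7 + 3*I (d = (√(-4 - 5) - 2) - 5 = (√(-9) - 2) - 5 = (3*I - 2) - 5 = (-2 + 3*I) - 5 = -7 + 3*I ≈ -7.0 + 3.0*I)
t = -3/2 (t = -42*1/28 = -3/2 ≈ -1.5000)
q(T) = -7 - T + 3*I (q(T) = (-7 + 3*I) - T = -7 - T + 3*I)
q(1)*(-36/27 + t) = (-7 - 1*1 + 3*I)*(-36/27 - 3/2) = (-7 - 1 + 3*I)*(-36*1/27 - 3/2) = (-8 + 3*I)*(-4/3 - 3/2) = (-8 + 3*I)*(-17/6) = 68/3 - 17*I/2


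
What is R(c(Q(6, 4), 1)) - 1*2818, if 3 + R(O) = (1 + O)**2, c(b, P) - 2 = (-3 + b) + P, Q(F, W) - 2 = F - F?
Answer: -2812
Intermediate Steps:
Q(F, W) = 2 (Q(F, W) = 2 + (F - F) = 2 + 0 = 2)
c(b, P) = -1 + P + b (c(b, P) = 2 + ((-3 + b) + P) = 2 + (-3 + P + b) = -1 + P + b)
R(O) = -3 + (1 + O)**2
R(c(Q(6, 4), 1)) - 1*2818 = (-3 + (1 + (-1 + 1 + 2))**2) - 1*2818 = (-3 + (1 + 2)**2) - 2818 = (-3 + 3**2) - 2818 = (-3 + 9) - 2818 = 6 - 2818 = -2812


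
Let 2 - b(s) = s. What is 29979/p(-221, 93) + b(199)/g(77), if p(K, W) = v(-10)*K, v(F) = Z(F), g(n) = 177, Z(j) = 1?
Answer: -5349820/39117 ≈ -136.76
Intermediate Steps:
b(s) = 2 - s
v(F) = 1
p(K, W) = K (p(K, W) = 1*K = K)
29979/p(-221, 93) + b(199)/g(77) = 29979/(-221) + (2 - 1*199)/177 = 29979*(-1/221) + (2 - 199)*(1/177) = -29979/221 - 197*1/177 = -29979/221 - 197/177 = -5349820/39117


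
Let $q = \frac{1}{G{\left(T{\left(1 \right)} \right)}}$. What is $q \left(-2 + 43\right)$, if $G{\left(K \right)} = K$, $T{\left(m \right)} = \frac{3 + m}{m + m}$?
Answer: $\frac{41}{2} \approx 20.5$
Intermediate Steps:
$T{\left(m \right)} = \frac{3 + m}{2 m}$
$q = \frac{1}{2}$ ($q = \frac{1}{\frac{1}{2} \cdot 1^{-1} \left(3 + 1\right)} = \frac{1}{\frac{1}{2} \cdot 1 \cdot 4} = \frac{1}{2} \approx 0.5$)
$q \left(-2 + 43\right) = \frac{-2 + 43}{2} = \frac{1}{2} \cdot 41 = \frac{41}{2}$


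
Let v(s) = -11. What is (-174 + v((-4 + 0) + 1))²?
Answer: 34225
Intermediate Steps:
(-174 + v((-4 + 0) + 1))² = (-174 - 11)² = (-185)² = 34225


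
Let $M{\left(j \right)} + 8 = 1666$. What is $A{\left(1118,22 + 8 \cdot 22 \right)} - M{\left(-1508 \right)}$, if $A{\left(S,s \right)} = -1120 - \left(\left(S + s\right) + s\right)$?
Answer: $-4292$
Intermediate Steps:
$M{\left(j \right)} = 1658$ ($M{\left(j \right)} = -8 + 1666 = 1658$)
$A{\left(S,s \right)} = -1120 - S - 2 s$ ($A{\left(S,s \right)} = -1120 - \left(S + 2 s\right) = -1120 - S - 2 s$)
$A{\left(1118,22 + 8 \cdot 22 \right)} - M{\left(-1508 \right)} = \left(-1120 - 1118 - 2 \left(22 + 8 \cdot 22\right)\right) - 1658 = \left(-1120 - 1118 - 2 \left(22 + 176\right)\right) - 1658 = \left(-1120 - 1118 - 396\right) - 1658 = -2634 - 1658 = -4292$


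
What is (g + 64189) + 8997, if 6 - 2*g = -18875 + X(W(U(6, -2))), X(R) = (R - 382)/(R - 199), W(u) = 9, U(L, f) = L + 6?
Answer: 31397697/380 ≈ 82626.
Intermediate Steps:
U(L, f) = 6 + L
X(R) = (-382 + R)/(-199 + R)
g = 3587017/380 (g = 3 - (-18875 + (-382 + 9)/(-199 + 9))/2 = 3 - (-18875 - 373/(-190))/2 = 3 - (-18875 - 1/190*(-373))/2 = 3 - (-18875 + 373/190)/2 = 3 - 1/2*(-3585877/190) = 3 + 3585877/380 = 3587017/380 ≈ 9439.5)
(g + 64189) + 8997 = (3587017/380 + 64189) + 8997 = 27978837/380 + 8997 = 31397697/380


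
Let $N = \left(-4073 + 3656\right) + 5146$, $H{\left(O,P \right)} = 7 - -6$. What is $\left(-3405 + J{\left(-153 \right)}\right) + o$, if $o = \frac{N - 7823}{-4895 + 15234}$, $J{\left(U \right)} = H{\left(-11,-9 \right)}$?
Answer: $- \frac{5010426}{1477} \approx -3392.3$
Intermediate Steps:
$H{\left(O,P \right)} = 13$ ($H{\left(O,P \right)} = 7 + 6 = 13$)
$N = 4729$ ($N = -417 + 5146 = 4729$)
$J{\left(U \right)} = 13$
$o = - \frac{442}{1477}$ ($o = \frac{4729 - 7823}{-4895 + 15234} = - \frac{3094}{10339} = \left(-3094\right) \frac{1}{10339} = - \frac{442}{1477} \approx -0.29926$)
$\left(-3405 + J{\left(-153 \right)}\right) + o = \left(-3405 + 13\right) - \frac{442}{1477} = -3392 - \frac{442}{1477} = - \frac{5010426}{1477}$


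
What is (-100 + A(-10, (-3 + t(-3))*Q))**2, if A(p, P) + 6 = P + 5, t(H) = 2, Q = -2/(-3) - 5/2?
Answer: 354025/36 ≈ 9834.0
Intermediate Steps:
Q = -11/6 (Q = -2*(-1/3) - 5*1/2 = 2/3 - 5/2 = -11/6 ≈ -1.8333)
A(p, P) = -1 + P (A(p, P) = -6 + (P + 5) = -6 + (5 + P) = -1 + P)
(-100 + A(-10, (-3 + t(-3))*Q))**2 = (-100 + (-1 + (-3 + 2)*(-11/6)))**2 = (-100 + (-1 - 1*(-11/6)))**2 = (-100 + (-1 + 11/6))**2 = (-100 + 5/6)**2 = (-595/6)**2 = 354025/36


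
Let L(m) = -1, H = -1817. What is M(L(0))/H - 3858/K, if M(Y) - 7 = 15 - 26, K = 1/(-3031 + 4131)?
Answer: -7710984596/1817 ≈ -4.2438e+6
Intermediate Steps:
K = 1/1100 ≈ 0.00090909
M(Y) = -4 (M(Y) = 7 + (15 - 26) = 7 - 11 = -4)
M(L(0))/H - 3858/K = -4/(-1817) - 3858/1/1100 = -4*(-1/1817) - 3858*1100 = 4/1817 - 4243800 = -7710984596/1817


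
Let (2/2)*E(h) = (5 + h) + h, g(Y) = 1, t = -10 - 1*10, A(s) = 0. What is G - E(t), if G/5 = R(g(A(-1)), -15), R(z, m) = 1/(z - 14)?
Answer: 450/13 ≈ 34.615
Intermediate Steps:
t = -20 (t = -10 - 10 = -20)
R(z, m) = 1/(-14 + z)
E(h) = 5 + 2*h (E(h) = (5 + h) + h = 5 + 2*h)
G = -5/13 (G = 5/(-14 + 1) = 5/(-13) = 5*(-1/13) = -5/13 ≈ -0.38462)
G - E(t) = -5/13 - (5 + 2*(-20)) = -5/13 - (5 - 40) = -5/13 - 1*(-35) = -5/13 + 35 = 450/13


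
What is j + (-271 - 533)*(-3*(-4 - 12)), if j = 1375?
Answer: -37217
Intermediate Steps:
j + (-271 - 533)*(-3*(-4 - 12)) = 1375 + (-271 - 533)*(-3*(-4 - 12)) = 1375 - (-2412)*(-16) = 1375 - 804*48 = 1375 - 38592 = -37217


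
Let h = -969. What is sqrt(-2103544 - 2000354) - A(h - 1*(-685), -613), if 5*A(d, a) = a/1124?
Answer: 613/5620 + I*sqrt(4103898) ≈ 0.10907 + 2025.8*I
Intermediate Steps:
A(d, a) = a/5620 (A(d, a) = (a/1124)/5 = a/5620)
sqrt(-2103544 - 2000354) - A(h - 1*(-685), -613) = sqrt(-2103544 - 2000354) - (-613)/5620 = sqrt(-4103898) - 1*(-613/5620) = I*sqrt(4103898) + 613/5620 = 613/5620 + I*sqrt(4103898)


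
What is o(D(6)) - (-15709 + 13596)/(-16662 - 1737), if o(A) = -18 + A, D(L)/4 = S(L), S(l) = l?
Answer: 108281/18399 ≈ 5.8852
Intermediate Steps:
D(L) = 4*L
o(D(6)) - (-15709 + 13596)/(-16662 - 1737) = (-18 + 4*6) - (-15709 + 13596)/(-16662 - 1737) = (-18 + 24) - (-2113)/(-18399) = 6 - (-2113)*(-1)/18399 = 6 - 1*2113/18399 = 6 - 2113/18399 = 108281/18399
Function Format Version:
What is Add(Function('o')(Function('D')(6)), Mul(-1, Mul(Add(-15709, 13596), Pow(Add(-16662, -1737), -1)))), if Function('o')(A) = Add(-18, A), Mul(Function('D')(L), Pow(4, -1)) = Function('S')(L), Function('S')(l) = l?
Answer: Rational(108281, 18399) ≈ 5.8852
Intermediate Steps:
Function('D')(L) = Mul(4, L)
Add(Function('o')(Function('D')(6)), Mul(-1, Mul(Add(-15709, 13596), Pow(Add(-16662, -1737), -1)))) = Add(Add(-18, Mul(4, 6)), Mul(-1, Mul(Add(-15709, 13596), Pow(Add(-16662, -1737), -1)))) = Add(Add(-18, 24), Mul(-1, Mul(-2113, Pow(-18399, -1)))) = Add(6, Mul(-1, Mul(-2113, Rational(-1, 18399)))) = Add(6, Mul(-1, Rational(2113, 18399))) = Add(6, Rational(-2113, 18399)) = Rational(108281, 18399)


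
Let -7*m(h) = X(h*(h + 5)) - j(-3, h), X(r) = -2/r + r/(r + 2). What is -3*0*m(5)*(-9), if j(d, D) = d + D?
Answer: 0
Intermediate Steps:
X(r) = -2/r + r/(2 + r)
j(d, D) = D + d
m(h) = -3/7 + h/7 - (-4 + h**2*(5 + h)**2 - 2*h*(5 + h))/(7*h*(2 + h*(5 + h))*(5 + h)) (m(h) = -((-4 + (h*(h + 5))**2 - 2*h*(h + 5))/(((h*(h + 5)))*(2 + h*(h + 5))) - (h - 3))/7 = -((-4 + (h*(5 + h))**2 - 2*h*(5 + h))/(((h*(5 + h)))*(2 + h*(5 + h))) - (-3 + h))/7 = -((1/(h*(5 + h)))*(-4 + h**2*(5 + h)**2 - 2*h*(5 + h))/(2 + h*(5 + h)) + (3 - h))/7 = -((-4 + h**2*(5 + h)**2 - 2*h*(5 + h))/(h*(2 + h*(5 + h))*(5 + h)) + (3 - h))/7 = -(3 - h + (-4 + h**2*(5 + h)**2 - 2*h*(5 + h))/(h*(2 + h*(5 + h))*(5 + h)))/7 = -3/7 + h/7 - (-4 + h**2*(5 + h)**2 - 2*h*(5 + h))/(7*h*(2 + h*(5 + h))*(5 + h)))
-3*0*m(5)*(-9) = -3*0*((1/7)*(4 + 5**5 - 94*5**2 - 20*5 - 13*5**3 + 6*5**4)/(5*(10 + 5**3 + 10*5**2 + 27*5)))*(-9) = -3*0*((1/7)*(1/5)*(4 + 3125 - 94*25 - 100 - 13*125 + 6*625)/(10 + 125 + 10*25 + 135))*(-9) = -3*0*((1/7)*(1/5)*(4 + 3125 - 2350 - 100 - 1625 + 3750)/(10 + 125 + 250 + 135))*(-9) = -3*0*((1/7)*(1/5)*2804/520)*(-9) = -3*0*((1/7)*(1/5)*(1/520)*2804)*(-9) = -3*0*(701/4550)*(-9) = -0*(-9) = -3*0 = 0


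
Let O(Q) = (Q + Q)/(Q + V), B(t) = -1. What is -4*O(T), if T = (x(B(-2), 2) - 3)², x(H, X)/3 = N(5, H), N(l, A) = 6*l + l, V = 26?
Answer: -41616/5215 ≈ -7.9801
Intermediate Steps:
N(l, A) = 7*l
x(H, X) = 105 (x(H, X) = 3*(7*5) = 3*35 = 105)
T = 10404 (T = (105 - 3)² = 102² = 10404)
O(Q) = 2*Q/(26 + Q) (O(Q) = (Q + Q)/(Q + 26) = (2*Q)/(26 + Q) = 2*Q/(26 + Q))
-4*O(T) = -8*10404/(26 + 10404) = -8*10404/10430 = -4*10404/5215 = -41616/5215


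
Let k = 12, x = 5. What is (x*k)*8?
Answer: 480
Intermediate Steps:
(x*k)*8 = (5*12)*8 = 60*8 = 480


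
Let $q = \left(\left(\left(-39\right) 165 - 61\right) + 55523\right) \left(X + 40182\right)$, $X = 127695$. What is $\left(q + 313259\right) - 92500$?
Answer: $8230726438$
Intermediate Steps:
$q = 8230505679$ ($q = \left(\left(\left(-39\right) 165 - 61\right) + 55523\right) \left(127695 + 40182\right) = \left(\left(-6435 - 61\right) + 55523\right) 167877 = \left(-6496 + 55523\right) 167877 = 49027 \cdot 167877 = 8230505679$)
$\left(q + 313259\right) - 92500 = \left(8230505679 + 313259\right) - 92500 = 8230818938 - 92500 = 8230726438$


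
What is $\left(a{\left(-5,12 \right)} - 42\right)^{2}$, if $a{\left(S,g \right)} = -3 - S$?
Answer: $1600$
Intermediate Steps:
$\left(a{\left(-5,12 \right)} - 42\right)^{2} = \left(\left(-3 - -5\right) - 42\right)^{2} = \left(\left(-3 + 5\right) - 42\right)^{2} = \left(2 - 42\right)^{2} = \left(-40\right)^{2} = 1600$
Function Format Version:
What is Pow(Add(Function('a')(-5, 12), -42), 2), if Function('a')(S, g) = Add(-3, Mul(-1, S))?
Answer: 1600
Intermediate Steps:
Pow(Add(Function('a')(-5, 12), -42), 2) = Pow(Add(Add(-3, Mul(-1, -5)), -42), 2) = Pow(Add(Add(-3, 5), -42), 2) = Pow(Add(2, -42), 2) = Pow(-40, 2) = 1600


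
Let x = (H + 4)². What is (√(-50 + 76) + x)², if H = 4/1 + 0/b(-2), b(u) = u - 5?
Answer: (64 + √26)² ≈ 4774.7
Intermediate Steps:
b(u) = -5 + u
H = 4 (H = 4/1 + 0/(-5 - 2) = 4*1 + 0/(-7) = 4 + 0*(-⅐) = 4 + 0 = 4)
x = 64 (x = (4 + 4)² = 8² = 64)
(√(-50 + 76) + x)² = (√(-50 + 76) + 64)² = (√26 + 64)² = (64 + √26)²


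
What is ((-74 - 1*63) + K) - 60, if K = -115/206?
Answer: -40697/206 ≈ -197.56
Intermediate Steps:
K = -115/206 (K = -115*1/206 = -115/206 ≈ -0.55825)
((-74 - 1*63) + K) - 60 = ((-74 - 1*63) - 115/206) - 60 = ((-74 - 63) - 115/206) - 60 = (-137 - 115/206) - 60 = -28337/206 - 60 = -40697/206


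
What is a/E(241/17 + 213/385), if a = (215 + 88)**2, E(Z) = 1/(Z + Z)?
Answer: 17701876908/6545 ≈ 2.7046e+6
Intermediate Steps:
E(Z) = 1/(2*Z)
a = 91809 (a = 303**2 = 91809)
a/E(241/17 + 213/385) = 91809/((1/(2*(241/17 + 213/385)))) = 91809/((1/(2*(96406/6545)))) = 91809/(((1/2)*(6545/96406))) = 91809/(6545/192812) = 91809*(192812/6545) = 17701876908/6545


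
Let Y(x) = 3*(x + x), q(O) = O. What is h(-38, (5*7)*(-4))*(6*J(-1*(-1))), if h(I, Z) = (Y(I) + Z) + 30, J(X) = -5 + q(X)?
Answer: 8112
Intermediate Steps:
Y(x) = 6*x (Y(x) = 3*(2*x) = 6*x)
J(X) = -5 + X
h(I, Z) = 30 + Z + 6*I (h(I, Z) = (6*I + Z) + 30 = (Z + 6*I) + 30 = 30 + Z + 6*I)
h(-38, (5*7)*(-4))*(6*J(-1*(-1))) = (30 + (5*7)*(-4) + 6*(-38))*(6*(-5 - 1*(-1))) = (30 + 35*(-4) - 228)*(6*(-5 + 1)) = (30 - 140 - 228)*(6*(-4)) = -338*(-24) = 8112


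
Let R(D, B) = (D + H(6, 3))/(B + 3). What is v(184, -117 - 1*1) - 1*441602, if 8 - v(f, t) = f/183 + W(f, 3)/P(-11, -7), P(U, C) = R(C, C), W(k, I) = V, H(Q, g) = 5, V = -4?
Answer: -80810422/183 ≈ -4.4159e+5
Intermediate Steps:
W(k, I) = -4
R(D, B) = (5 + D)/(3 + B) (R(D, B) = (D + 5)/(B + 3) = (5 + D)/(3 + B))
P(U, C) = (5 + C)/(3 + C)
v(f, t) = 16 - f/183 (v(f, t) = 8 - (f/183 - 4*(3 - 7)/(5 - 7)) = 8 - (f*(1/183) - 4/(-2/(-4))) = 8 - (f/183 - 4/((-¼*(-2)))) = 8 - (f/183 - 4/½) = 8 - (f/183 - 4*2) = 8 - (f/183 - 8) = 8 - (-8 + f/183) = 8 + (8 - f/183) = 16 - f/183)
v(184, -117 - 1*1) - 1*441602 = (16 - 1/183*184) - 1*441602 = (16 - 184/183) - 441602 = 2744/183 - 441602 = -80810422/183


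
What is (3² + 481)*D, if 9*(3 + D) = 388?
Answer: 176890/9 ≈ 19654.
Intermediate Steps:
D = 361/9 (D = -3 + (⅑)*388 = -3 + 388/9 = 361/9 ≈ 40.111)
(3² + 481)*D = (3² + 481)*(361/9) = (9 + 481)*(361/9) = 490*(361/9) = 176890/9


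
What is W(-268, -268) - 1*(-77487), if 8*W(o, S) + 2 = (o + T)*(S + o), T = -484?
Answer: 511483/4 ≈ 1.2787e+5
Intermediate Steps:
W(o, S) = -¼ + (-484 + o)*(S + o)/8 (W(o, S) = -¼ + ((o - 484)*(S + o))/8 = -¼ + ((-484 + o)*(S + o))/8 = -¼ + (-484 + o)*(S + o)/8)
W(-268, -268) - 1*(-77487) = (-¼ - 121/2*(-268) - 121/2*(-268) + (⅛)*(-268)² + (⅛)*(-268)*(-268)) - 1*(-77487) = (-¼ + 16214 + 16214 + (⅛)*71824 + 8978) + 77487 = (-¼ + 16214 + 16214 + 8978 + 8978) + 77487 = 201535/4 + 77487 = 511483/4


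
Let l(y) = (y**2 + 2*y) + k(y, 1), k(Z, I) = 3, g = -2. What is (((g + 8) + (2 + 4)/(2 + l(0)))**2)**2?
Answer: 1679616/625 ≈ 2687.4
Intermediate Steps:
l(y) = 3 + y**2 + 2*y (l(y) = (y**2 + 2*y) + 3 = 3 + y**2 + 2*y)
(((g + 8) + (2 + 4)/(2 + l(0)))**2)**2 = (((-2 + 8) + (2 + 4)/(2 + (3 + 0**2 + 2*0)))**2)**2 = ((6 + 6/(2 + (3 + 0 + 0)))**2)**2 = ((6 + 6/(2 + 3))**2)**2 = ((6 + 6/5)**2)**2 = ((36/5)**2)**2 = (1296/25)**2 = 1679616/625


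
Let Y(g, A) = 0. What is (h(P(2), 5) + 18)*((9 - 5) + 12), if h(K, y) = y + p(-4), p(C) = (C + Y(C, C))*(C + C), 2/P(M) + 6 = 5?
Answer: 880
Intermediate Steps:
P(M) = -2 (P(M) = 2/(-6 + 5) = 2/(-1) = 2*(-1) = -2)
p(C) = 2*C**2 (p(C) = (C + 0)*(C + C) = C*(2*C) = 2*C**2)
h(K, y) = 32 + y (h(K, y) = y + 2*(-4)**2 = y + 2*16 = y + 32 = 32 + y)
(h(P(2), 5) + 18)*((9 - 5) + 12) = ((32 + 5) + 18)*((9 - 5) + 12) = (37 + 18)*(4 + 12) = 55*16 = 880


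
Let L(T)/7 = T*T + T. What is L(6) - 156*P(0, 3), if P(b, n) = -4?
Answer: 918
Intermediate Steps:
L(T) = 7*T + 7*T**2 (L(T) = 7*(T*T + T) = 7*(T**2 + T) = 7*(T + T**2) = 7*T + 7*T**2)
L(6) - 156*P(0, 3) = 7*6*(1 + 6) - 156*(-4) = 7*6*7 + 624 = 294 + 624 = 918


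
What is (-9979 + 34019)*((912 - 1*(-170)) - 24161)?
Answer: -554819160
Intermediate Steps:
(-9979 + 34019)*((912 - 1*(-170)) - 24161) = 24040*((912 + 170) - 24161) = 24040*(1082 - 24161) = 24040*(-23079) = -554819160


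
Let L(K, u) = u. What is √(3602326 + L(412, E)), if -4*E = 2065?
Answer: √14407239/2 ≈ 1897.8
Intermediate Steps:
E = -2065/4 (E = -¼*2065 = -2065/4 ≈ -516.25)
√(3602326 + L(412, E)) = √(3602326 - 2065/4) = √(14407239/4) = √14407239/2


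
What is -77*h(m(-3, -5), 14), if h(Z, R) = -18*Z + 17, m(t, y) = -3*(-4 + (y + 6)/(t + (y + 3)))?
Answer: 80773/5 ≈ 16155.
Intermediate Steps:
m(t, y) = 12 - 3*(6 + y)/(3 + t + y) (m(t, y) = -3*(-4 + (6 + y)/(t + (3 + y))) = -3*(-4 + (6 + y)/(3 + t + y)) = 12 - 3*(6 + y)/(3 + t + y))
h(Z, R) = 17 - 18*Z
-77*h(m(-3, -5), 14) = -77*(17 - 54*(6 + 3*(-5) + 4*(-3))/(3 - 3 - 5)) = -77*(17 - 54*(6 - 15 - 12)/(-5)) = -77*(17 - 54*(-1)*(-21)/5) = -77*(17 - 18*63/5) = -77*(17 - 1134/5) = -77*(-1049/5) = 80773/5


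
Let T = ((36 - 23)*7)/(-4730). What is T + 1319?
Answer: 6238779/4730 ≈ 1319.0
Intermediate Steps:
T = -91/4730 (T = (13*7)*(-1/4730) = 91*(-1/4730) = -91/4730 ≈ -0.019239)
T + 1319 = -91/4730 + 1319 = 6238779/4730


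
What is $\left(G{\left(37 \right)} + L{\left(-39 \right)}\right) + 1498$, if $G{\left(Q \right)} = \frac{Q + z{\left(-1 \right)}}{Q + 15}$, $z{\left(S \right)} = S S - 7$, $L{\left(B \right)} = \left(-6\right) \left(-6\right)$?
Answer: $\frac{79799}{52} \approx 1534.6$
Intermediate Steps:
$L{\left(B \right)} = 36$
$z{\left(S \right)} = -7 + S^{2}$ ($z{\left(S \right)} = S^{2} - 7 = -7 + S^{2}$)
$G{\left(Q \right)} = \frac{-6 + Q}{15 + Q}$ ($G{\left(Q \right)} = \frac{Q - \left(7 - \left(-1\right)^{2}\right)}{Q + 15} = \frac{Q + \left(-7 + 1\right)}{15 + Q} = \frac{Q - 6}{15 + Q} = \frac{-6 + Q}{15 + Q}$)
$\left(G{\left(37 \right)} + L{\left(-39 \right)}\right) + 1498 = \left(\frac{-6 + 37}{15 + 37} + 36\right) + 1498 = \left(\frac{1}{52} \cdot 31 + 36\right) + 1498 = \left(\frac{31}{52} + 36\right) + 1498 = \frac{1903}{52} + 1498 = \frac{79799}{52}$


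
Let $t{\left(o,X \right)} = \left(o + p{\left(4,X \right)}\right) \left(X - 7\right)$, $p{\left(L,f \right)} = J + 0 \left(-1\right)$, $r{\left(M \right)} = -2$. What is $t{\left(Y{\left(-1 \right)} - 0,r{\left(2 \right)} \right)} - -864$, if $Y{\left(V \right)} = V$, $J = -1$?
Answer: $882$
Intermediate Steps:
$p{\left(L,f \right)} = -1$ ($p{\left(L,f \right)} = -1 + 0 \left(-1\right) = -1 + 0 = -1$)
$t{\left(o,X \right)} = \left(-1 + o\right) \left(-7 + X\right)$ ($t{\left(o,X \right)} = \left(o - 1\right) \left(X - 7\right) = \left(-1 + o\right) \left(-7 + X\right)$)
$t{\left(Y{\left(-1 \right)} - 0,r{\left(2 \right)} \right)} - -864 = \left(7 - -2 - 7 \left(-1 - 0\right) - 2 \left(-1 - 0\right)\right) - -864 = \left(7 + 2 - 7 \left(-1 + 0\right) - 2 \left(-1 + 0\right)\right) + 864 = \left(7 + 2 - -7 - -2\right) + 864 = \left(7 + 2 + 7 + 2\right) + 864 = 18 + 864 = 882$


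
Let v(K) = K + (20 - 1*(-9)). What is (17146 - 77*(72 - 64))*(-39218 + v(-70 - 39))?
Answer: -649595940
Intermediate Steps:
v(K) = 29 + K (v(K) = K + (20 + 9) = K + 29 = 29 + K)
(17146 - 77*(72 - 64))*(-39218 + v(-70 - 39)) = (17146 - 77*(72 - 64))*(-39218 + (29 + (-70 - 39))) = (17146 - 77*8)*(-39218 + (29 - 109)) = (17146 - 616)*(-39218 - 80) = 16530*(-39298) = -649595940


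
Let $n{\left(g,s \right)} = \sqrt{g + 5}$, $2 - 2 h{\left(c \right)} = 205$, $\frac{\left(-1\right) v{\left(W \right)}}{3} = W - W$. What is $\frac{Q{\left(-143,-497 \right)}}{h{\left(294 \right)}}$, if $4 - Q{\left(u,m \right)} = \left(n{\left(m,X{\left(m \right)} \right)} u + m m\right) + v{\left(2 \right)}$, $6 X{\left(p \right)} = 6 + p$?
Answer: $\frac{494010}{203} - \frac{572 i \sqrt{123}}{203} \approx 2433.5 - 31.25 i$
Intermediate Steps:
$v{\left(W \right)} = 0$ ($v{\left(W \right)} = - 3 \left(W - W\right) = \left(-3\right) 0 = 0$)
$h{\left(c \right)} = - \frac{203}{2}$ ($h{\left(c \right)} = 1 - \frac{205}{2} = - \frac{203}{2}$)
$X{\left(p \right)} = 1 + \frac{p}{6}$ ($X{\left(p \right)} = \frac{6 + p}{6} = 1 + \frac{p}{6}$)
$n{\left(g,s \right)} = \sqrt{5 + g}$
$Q{\left(u,m \right)} = 4 - m^{2} - u \sqrt{5 + m}$ ($Q{\left(u,m \right)} = 4 - \left(\left(\sqrt{5 + m} u + m m\right) + 0\right) = 4 - \left(\left(u \sqrt{5 + m} + m^{2}\right) + 0\right) = 4 - \left(\left(m^{2} + u \sqrt{5 + m}\right) + 0\right) = 4 - \left(m^{2} + u \sqrt{5 + m}\right) = 4 - m^{2} - u \sqrt{5 + m}$)
$\frac{Q{\left(-143,-497 \right)}}{h{\left(294 \right)}} = \frac{4 - \left(-497\right)^{2} - - 143 \sqrt{5 - 497}}{- \frac{203}{2}} = \left(4 - 247009 - - 143 \sqrt{-492}\right) \left(- \frac{2}{203}\right) = \left(4 - 247009 - - 143 \cdot 2 i \sqrt{123}\right) \left(- \frac{2}{203}\right) = \left(4 - 247009 + 286 i \sqrt{123}\right) \left(- \frac{2}{203}\right) = \left(-247005 + 286 i \sqrt{123}\right) \left(- \frac{2}{203}\right) = \frac{494010}{203} - \frac{572 i \sqrt{123}}{203}$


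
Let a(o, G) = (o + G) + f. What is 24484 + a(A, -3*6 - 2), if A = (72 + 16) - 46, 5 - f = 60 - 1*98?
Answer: 24549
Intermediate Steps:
f = 43 (f = 5 - (60 - 1*98) = 5 - (60 - 98) = 5 - 1*(-38) = 5 + 38 = 43)
A = 42 (A = 88 - 46 = 42)
a(o, G) = 43 + G + o (a(o, G) = (o + G) + 43 = (G + o) + 43 = 43 + G + o)
24484 + a(A, -3*6 - 2) = 24484 + (43 + (-3*6 - 2) + 42) = 24484 + (43 + (-18 - 2) + 42) = 24484 + (43 - 20 + 42) = 24484 + 65 = 24549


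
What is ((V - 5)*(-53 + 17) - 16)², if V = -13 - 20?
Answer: 1827904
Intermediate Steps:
V = -33
((V - 5)*(-53 + 17) - 16)² = ((-33 - 5)*(-53 + 17) - 16)² = (-38*(-36) - 16)² = (1368 - 16)² = 1352² = 1827904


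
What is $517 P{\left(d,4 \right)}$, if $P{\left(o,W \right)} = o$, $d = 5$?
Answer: $2585$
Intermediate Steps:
$517 P{\left(d,4 \right)} = 517 \cdot 5 = 2585$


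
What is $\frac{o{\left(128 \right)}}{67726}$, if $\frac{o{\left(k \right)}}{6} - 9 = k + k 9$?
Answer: $\frac{3867}{33863} \approx 0.1142$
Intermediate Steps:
$o{\left(k \right)} = 54 + 60 k$ ($o{\left(k \right)} = 54 + 6 \left(k + k 9\right) = 54 + 6 \left(k + 9 k\right) = 54 + 6 \cdot 10 k = 54 + 60 k$)
$\frac{o{\left(128 \right)}}{67726} = \frac{54 + 60 \cdot 128}{67726} = \left(54 + 7680\right) \frac{1}{67726} = 7734 \cdot \frac{1}{67726} = \frac{3867}{33863}$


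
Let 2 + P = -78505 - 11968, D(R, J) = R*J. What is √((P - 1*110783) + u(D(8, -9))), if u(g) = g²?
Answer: 3*I*√21786 ≈ 442.8*I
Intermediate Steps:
D(R, J) = J*R
P = -90475 (P = -2 + (-78505 - 11968) = -2 - 90473 = -90475)
√((P - 1*110783) + u(D(8, -9))) = √((-90475 - 1*110783) + (-9*8)²) = √((-90475 - 110783) + (-72)²) = √(-201258 + 5184) = √(-196074) = 3*I*√21786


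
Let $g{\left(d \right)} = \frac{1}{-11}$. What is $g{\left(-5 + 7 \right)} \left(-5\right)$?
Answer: $\frac{5}{11} \approx 0.45455$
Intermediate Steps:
$g{\left(d \right)} = - \frac{1}{11}$
$g{\left(-5 + 7 \right)} \left(-5\right) = \left(- \frac{1}{11}\right) \left(-5\right) = \frac{5}{11}$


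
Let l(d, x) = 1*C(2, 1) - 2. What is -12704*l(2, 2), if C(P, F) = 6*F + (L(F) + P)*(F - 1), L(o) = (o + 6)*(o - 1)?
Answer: -50816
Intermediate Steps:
L(o) = (-1 + o)*(6 + o) (L(o) = (6 + o)*(-1 + o) = (-1 + o)*(6 + o))
C(P, F) = 6*F + (-1 + F)*(-6 + P + F**2 + 5*F) (C(P, F) = 6*F + ((-6 + F**2 + 5*F) + P)*(F - 1) = 6*F + (-6 + P + F**2 + 5*F)*(-1 + F) = 6*F + (-1 + F)*(-6 + P + F**2 + 5*F))
l(d, x) = 4 (l(d, x) = 1*(6 + 1**3 - 1*2 - 5*1 + 4*1**2 + 1*2) - 2 = 1*(6 + 1 - 2 - 5 + 4*1 + 2) - 2 = 1*(6 + 1 - 2 - 5 + 4 + 2) - 2 = 1*6 - 2 = 6 - 2 = 4)
-12704*l(2, 2) = -12704*4 = -50816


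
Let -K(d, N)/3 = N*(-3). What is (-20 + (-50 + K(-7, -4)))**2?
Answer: 11236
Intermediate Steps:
K(d, N) = 9*N (K(d, N) = -3*N*(-3) = -(-9)*N = 9*N)
(-20 + (-50 + K(-7, -4)))**2 = (-20 + (-50 + 9*(-4)))**2 = (-20 + (-50 - 36))**2 = (-20 - 86)**2 = (-106)**2 = 11236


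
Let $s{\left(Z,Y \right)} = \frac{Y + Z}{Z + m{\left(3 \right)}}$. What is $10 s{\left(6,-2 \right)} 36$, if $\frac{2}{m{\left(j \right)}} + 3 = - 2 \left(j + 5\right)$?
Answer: $\frac{1710}{7} \approx 244.29$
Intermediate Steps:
$m{\left(j \right)} = \frac{2}{-13 - 2 j}$ ($m{\left(j \right)} = \frac{2}{-3 - 2 \left(j + 5\right)} = \frac{2}{-3 - 2 \left(5 + j\right)} = \frac{2}{-3 - \left(10 + 2 j\right)} = \frac{2}{-13 - 2 j}$)
$s{\left(Z,Y \right)} = \frac{Y + Z}{- \frac{2}{19} + Z}$ ($s{\left(Z,Y \right)} = \frac{Y + Z}{Z - \frac{2}{13 + 2 \cdot 3}} = \frac{Y + Z}{Z - \frac{2}{13 + 6}} = \frac{Y + Z}{Z - \frac{2}{19}} = \frac{Y + Z}{- \frac{2}{19} + Z}$)
$10 s{\left(6,-2 \right)} 36 = 10 \frac{19 \left(-2 + 6\right)}{-2 + 19 \cdot 6} \cdot 36 = 10 \cdot 19 \frac{1}{-2 + 114} \cdot 4 \cdot 36 = 10 \cdot 19 \cdot \frac{1}{112} \cdot 4 \cdot 36 = 10 \cdot \frac{19}{28} \cdot 36 = \frac{95}{14} \cdot 36 = \frac{1710}{7}$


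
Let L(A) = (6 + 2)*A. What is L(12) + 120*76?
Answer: 9216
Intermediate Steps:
L(A) = 8*A
L(12) + 120*76 = 8*12 + 120*76 = 96 + 9120 = 9216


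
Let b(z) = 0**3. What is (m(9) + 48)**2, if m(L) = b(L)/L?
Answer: 2304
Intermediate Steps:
b(z) = 0
m(L) = 0 (m(L) = 0/L = 0)
(m(9) + 48)**2 = (0 + 48)**2 = 48**2 = 2304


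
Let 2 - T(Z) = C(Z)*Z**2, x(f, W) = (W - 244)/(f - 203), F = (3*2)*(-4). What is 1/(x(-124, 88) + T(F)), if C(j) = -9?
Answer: 109/565326 ≈ 0.00019281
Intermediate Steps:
F = -24 (F = 6*(-4) = -24)
x(f, W) = (-244 + W)/(-203 + f)
T(Z) = 2 + 9*Z**2 (T(Z) = 2 - (-9)*Z**2 = 2 + 9*Z**2)
1/(x(-124, 88) + T(F)) = 1/((-244 + 88)/(-203 - 124) + (2 + 9*(-24)**2)) = 1/(-156/(-327) + (2 + 9*576)) = 1/(-1/327*(-156) + (2 + 5184)) = 1/(52/109 + 5186) = 1/(565326/109) = 109/565326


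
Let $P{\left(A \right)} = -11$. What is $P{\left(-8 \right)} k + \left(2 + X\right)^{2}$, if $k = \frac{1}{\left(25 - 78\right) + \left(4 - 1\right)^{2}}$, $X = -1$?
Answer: $\frac{5}{4} \approx 1.25$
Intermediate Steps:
$k = - \frac{1}{44}$ ($k = \frac{1}{-53 + 3^{2}} = \frac{1}{-53 + 9} = \frac{1}{-44} = - \frac{1}{44} \approx -0.022727$)
$P{\left(-8 \right)} k + \left(2 + X\right)^{2} = \left(-11\right) \left(- \frac{1}{44}\right) + \left(2 - 1\right)^{2} = \frac{1}{4} + 1^{2} = \frac{1}{4} + 1 = \frac{5}{4}$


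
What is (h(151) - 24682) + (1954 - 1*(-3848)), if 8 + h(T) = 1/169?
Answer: -3192071/169 ≈ -18888.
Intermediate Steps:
h(T) = -1351/169 (h(T) = -8 + 1/169 = -1351/169)
(h(151) - 24682) + (1954 - 1*(-3848)) = (-1351/169 - 24682) + (1954 - 1*(-3848)) = -4172609/169 + (1954 + 3848) = -4172609/169 + 5802 = -3192071/169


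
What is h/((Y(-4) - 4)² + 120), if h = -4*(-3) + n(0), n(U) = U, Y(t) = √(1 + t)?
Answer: 1596/17881 + 96*I*√3/17881 ≈ 0.089257 + 0.0092991*I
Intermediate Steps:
h = 12 (h = -4*(-3) + 0 = 12 + 0 = 12)
h/((Y(-4) - 4)² + 120) = 12/((√(1 - 4) - 4)² + 120) = 12/((√(-3) - 4)² + 120) = 12/((I*√3 - 4)² + 120) = 12/((-4 + I*√3)² + 120) = 12/(120 + (-4 + I*√3)²)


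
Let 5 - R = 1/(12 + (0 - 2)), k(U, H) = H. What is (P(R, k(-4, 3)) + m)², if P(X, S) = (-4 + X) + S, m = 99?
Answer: 1058841/100 ≈ 10588.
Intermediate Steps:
R = 49/10 (R = 5 - 1/(12 + (0 - 2)) = 5 - 1/(12 - 2) = 5 - 1/10 = 5 - 1*⅒ = 5 - ⅒ = 49/10 ≈ 4.9000)
P(X, S) = -4 + S + X
(P(R, k(-4, 3)) + m)² = ((-4 + 3 + 49/10) + 99)² = (39/10 + 99)² = (1029/10)² = 1058841/100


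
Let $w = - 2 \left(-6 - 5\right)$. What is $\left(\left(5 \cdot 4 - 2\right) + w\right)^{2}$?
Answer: $1600$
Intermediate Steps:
$w = 22$ ($w = \left(-2\right) \left(-11\right) = 22$)
$\left(\left(5 \cdot 4 - 2\right) + w\right)^{2} = \left(\left(5 \cdot 4 - 2\right) + 22\right)^{2} = \left(\left(20 - 2\right) + 22\right)^{2} = \left(18 + 22\right)^{2} = 40^{2} = 1600$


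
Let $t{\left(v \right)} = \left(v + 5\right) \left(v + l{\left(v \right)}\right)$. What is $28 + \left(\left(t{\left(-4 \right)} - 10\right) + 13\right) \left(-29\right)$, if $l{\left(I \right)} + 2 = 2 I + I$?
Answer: $463$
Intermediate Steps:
$l{\left(I \right)} = -2 + 3 I$ ($l{\left(I \right)} = -2 + \left(2 I + I\right) = -2 + 3 I$)
$t{\left(v \right)} = \left(-2 + 4 v\right) \left(5 + v\right)$ ($t{\left(v \right)} = \left(v + 5\right) \left(v + \left(-2 + 3 v\right)\right) = \left(5 + v\right) \left(-2 + 4 v\right) = \left(-2 + 4 v\right) \left(5 + v\right)$)
$28 + \left(\left(t{\left(-4 \right)} - 10\right) + 13\right) \left(-29\right) = 28 + \left(\left(\left(-10 + 4 \left(-4\right)^{2} + 18 \left(-4\right)\right) - 10\right) + 13\right) \left(-29\right) = 28 + \left(\left(\left(-10 + 4 \cdot 16 - 72\right) - 10\right) + 13\right) \left(-29\right) = 28 + \left(\left(\left(-10 + 64 - 72\right) - 10\right) + 13\right) \left(-29\right) = 28 + \left(\left(-18 - 10\right) + 13\right) \left(-29\right) = 28 + \left(-28 + 13\right) \left(-29\right) = 28 - -435 = 28 + 435 = 463$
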